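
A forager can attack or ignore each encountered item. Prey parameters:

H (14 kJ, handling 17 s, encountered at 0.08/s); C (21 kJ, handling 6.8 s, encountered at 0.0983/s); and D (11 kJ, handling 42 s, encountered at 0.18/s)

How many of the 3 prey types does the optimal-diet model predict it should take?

1

Rank by E/h (kJ/s): C 3.09, H 0.824, D 0.262. Include each in turn until the next type's E/h falls below the running intake rate.
Rate on top 1: 1.237. H: 0.824 < 1.237 → exclude; stop.
Optimal diet: C — 1 of 3 types.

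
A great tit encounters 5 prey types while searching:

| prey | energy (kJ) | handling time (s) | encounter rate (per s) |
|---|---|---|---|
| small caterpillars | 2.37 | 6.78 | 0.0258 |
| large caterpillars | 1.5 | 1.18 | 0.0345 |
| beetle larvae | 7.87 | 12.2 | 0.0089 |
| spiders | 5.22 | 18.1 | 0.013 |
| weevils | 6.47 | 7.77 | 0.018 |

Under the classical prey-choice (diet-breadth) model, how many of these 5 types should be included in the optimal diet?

Profitabilities (E/h, kJ/s): large caterpillars 1.27, weevils 0.833, beetle larvae 0.645, small caterpillars 0.35, spiders 0.288. Add prey in this order while the next type's profitability exceeds the intake rate on those already taken.
Rate on top 1: 0.04973. weevils: 0.833 > 0.04973 → include.
Rate on top 2: 0.1425. beetle larvae: 0.645 > 0.1425 → include.
Rate on top 3: 0.1848. small caterpillars: 0.35 > 0.1848 → include.
Rate on top 4: 0.2045. spiders: 0.288 > 0.2045 → include.
Optimal diet: large caterpillars, weevils, beetle larvae, small caterpillars, spiders — 5 of 5 types.

5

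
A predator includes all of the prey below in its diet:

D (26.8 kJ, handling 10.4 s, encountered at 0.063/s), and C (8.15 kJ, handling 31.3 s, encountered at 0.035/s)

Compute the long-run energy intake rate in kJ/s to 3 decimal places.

Energy encountered per unit search time: 0.063×26.8 + 0.035×8.15 = 1.974 kJ/s.
Handling time per unit search time: 0.063×10.4 + 0.035×31.3 = 1.751.
Rate = 1.974/(1 + 1.751) = 0.7175 kJ/s.

0.718 kJ/s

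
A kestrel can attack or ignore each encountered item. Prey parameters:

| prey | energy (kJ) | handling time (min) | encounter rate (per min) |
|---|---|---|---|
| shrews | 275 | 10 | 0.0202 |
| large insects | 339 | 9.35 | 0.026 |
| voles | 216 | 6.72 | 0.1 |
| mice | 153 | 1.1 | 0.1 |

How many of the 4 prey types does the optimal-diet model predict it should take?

Profitabilities (E/h, kJ/min): mice 139, large insects 36.3, voles 32.1, shrews 27.5. Add prey in this order while the next type's profitability exceeds the intake rate on those already taken.
Rate on top 1: 13.78. large insects: 36.3 > 13.78 → include.
Rate on top 2: 17.82. voles: 32.1 > 17.82 → include.
Rate on top 3: 22.57. shrews: 27.5 > 22.57 → include.
Optimal diet: mice, large insects, voles, shrews — 4 of 4 types.

4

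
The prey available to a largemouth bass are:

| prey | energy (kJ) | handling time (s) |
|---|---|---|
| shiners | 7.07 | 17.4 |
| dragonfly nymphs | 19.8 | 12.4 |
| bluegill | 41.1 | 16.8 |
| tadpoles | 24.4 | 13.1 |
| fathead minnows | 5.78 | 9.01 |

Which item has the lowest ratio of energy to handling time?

In descending order of E/h:
bluegill: 41.1/16.8 = 2.45 kJ/s
tadpoles: 24.4/13.1 = 1.86 kJ/s
dragonfly nymphs: 19.8/12.4 = 1.6 kJ/s
fathead minnows: 5.78/9.01 = 0.642 kJ/s
shiners: 7.07/17.4 = 0.406 kJ/s

shiners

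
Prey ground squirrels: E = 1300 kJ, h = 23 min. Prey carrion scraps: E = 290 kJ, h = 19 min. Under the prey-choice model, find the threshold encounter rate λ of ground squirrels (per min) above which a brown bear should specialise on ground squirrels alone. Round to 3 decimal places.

Drop carrion scraps once their profitability E₂/h₂ falls below the rate achievable on ground squirrels alone: E₂/h₂ = λE₁/(1 + λh₁).
Solve for λ: λE₁h₂ = E₂(1 + λh₁) → λ(E₁h₂ − E₂h₁) = E₂ → λ = E₂/(E₁h₂ − E₂h₁).
λ = 290/(1300×19 − 290×23) = 290/1.803e+04 = 0.01608 per min.

0.016 per min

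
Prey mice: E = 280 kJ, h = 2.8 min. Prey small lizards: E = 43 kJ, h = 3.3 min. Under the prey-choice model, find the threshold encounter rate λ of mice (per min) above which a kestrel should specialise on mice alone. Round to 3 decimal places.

0.054 per min

At the threshold, the rate on mice alone equals the profitability of small lizards: λ·280/(1 + λ·2.8) = 43/3.3 = 13.03.
Rearranging, λ(280 − 13.03×2.8) = 13.03, so λ = 13.03/243.5 = 0.05351 per min.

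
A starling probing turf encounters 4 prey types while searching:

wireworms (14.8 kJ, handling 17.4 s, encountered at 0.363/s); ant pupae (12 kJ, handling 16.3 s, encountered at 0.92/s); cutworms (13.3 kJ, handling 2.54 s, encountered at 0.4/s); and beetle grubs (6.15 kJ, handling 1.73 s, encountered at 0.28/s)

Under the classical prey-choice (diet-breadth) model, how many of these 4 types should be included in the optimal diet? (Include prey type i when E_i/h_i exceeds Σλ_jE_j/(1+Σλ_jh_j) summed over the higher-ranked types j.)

Rank by E/h (kJ/s): cutworms 5.24, beetle grubs 3.55, wireworms 0.851, ant pupae 0.736. Include each in turn until the next type's E/h falls below the running intake rate.
Rate on top 1: 2.639. beetle grubs: 3.55 > 2.639 → include.
Rate on top 2: 2.816. wireworms: 0.851 < 2.816 → exclude; stop.
Optimal diet: cutworms, beetle grubs — 2 of 4 types.

2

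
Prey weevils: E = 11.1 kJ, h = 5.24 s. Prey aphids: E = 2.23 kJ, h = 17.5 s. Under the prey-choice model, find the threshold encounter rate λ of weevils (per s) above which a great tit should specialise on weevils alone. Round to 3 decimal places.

At the threshold, the rate on weevils alone equals the profitability of aphids: λ·11.1/(1 + λ·5.24) = 2.23/17.5 = 0.1274.
Rearranging, λ(11.1 − 0.1274×5.24) = 0.1274, so λ = 0.1274/10.43 = 0.01221 per s.

0.012 per s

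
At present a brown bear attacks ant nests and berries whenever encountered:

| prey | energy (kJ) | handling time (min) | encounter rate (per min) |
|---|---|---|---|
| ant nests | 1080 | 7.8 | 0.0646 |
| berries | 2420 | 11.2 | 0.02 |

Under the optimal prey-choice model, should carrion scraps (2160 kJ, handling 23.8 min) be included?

Yes

Current rate: (0.0646×1080 + 0.02×2420)/(1 + 0.0646×7.8 + 0.02×11.2) = 68.39 kJ/min.
carrion scraps: E/h = 2160/23.8 = 90.76 kJ/min.
90.76 > 68.39, so adding carrion scraps raises the average — include it.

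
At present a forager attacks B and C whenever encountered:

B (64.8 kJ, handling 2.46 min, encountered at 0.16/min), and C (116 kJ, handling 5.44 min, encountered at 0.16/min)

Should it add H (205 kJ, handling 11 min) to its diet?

Yes

Current rate: (0.16×64.8 + 0.16×116)/(1 + 0.16×2.46 + 0.16×5.44) = 12.78 kJ/min.
H: E/h = 205/11 = 18.64 kJ/min.
18.64 > 12.78, so adding H raises the average — include it.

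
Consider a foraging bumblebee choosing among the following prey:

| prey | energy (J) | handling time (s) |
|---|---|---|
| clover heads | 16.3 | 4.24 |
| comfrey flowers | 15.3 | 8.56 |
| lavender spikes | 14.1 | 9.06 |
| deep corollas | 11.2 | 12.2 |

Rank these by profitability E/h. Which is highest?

clover heads

In descending order of E/h:
clover heads: 16.3/4.24 = 3.84 J/s
comfrey flowers: 15.3/8.56 = 1.79 J/s
lavender spikes: 14.1/9.06 = 1.56 J/s
deep corollas: 11.2/12.2 = 0.918 J/s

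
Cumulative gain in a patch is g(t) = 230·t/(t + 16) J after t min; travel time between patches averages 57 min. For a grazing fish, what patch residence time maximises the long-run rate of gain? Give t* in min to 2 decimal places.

Maximise g(t)/(T+t): set derivative to zero → g'(t)(T+t) = g(t).
g'(t) = 230·16/(t + 16)². Setting 230·16/(t+16)² = 230t/[(t+16)(57+t)] gives 16(57+t) = t(t+16), so t² = 16×57 = 912.
t* = √912 = 30.2 min.

30.20 min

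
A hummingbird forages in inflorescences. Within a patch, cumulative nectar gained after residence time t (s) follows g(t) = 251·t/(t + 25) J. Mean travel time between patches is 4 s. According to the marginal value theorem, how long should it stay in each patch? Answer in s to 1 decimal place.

By the marginal value theorem, leave when the instantaneous gain rate g'(t) equals the habitat-wide average g(t)/(T + t).
g'(t) = 251·25/(t + 25)². Setting 251·25/(t+25)² = 251t/[(t+25)(4+t)] gives 25(4+t) = t(t+25), so t² = 25×4 = 100.
t* = √100 = 10 s.

10.0 s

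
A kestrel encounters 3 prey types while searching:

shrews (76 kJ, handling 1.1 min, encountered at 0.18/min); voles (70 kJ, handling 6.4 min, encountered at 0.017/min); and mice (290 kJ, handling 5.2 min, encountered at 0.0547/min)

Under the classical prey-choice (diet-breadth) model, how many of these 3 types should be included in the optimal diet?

Rank by E/h (kJ/min): shrews 69.1, mice 55.8, voles 10.9. Include each in turn until the next type's E/h falls below the running intake rate.
Rate on top 1: 11.42. mice: 55.8 > 11.42 → include.
Rate on top 2: 19.93. voles: 10.9 < 19.93 → exclude; stop.
Optimal diet: shrews, mice — 2 of 3 types.

2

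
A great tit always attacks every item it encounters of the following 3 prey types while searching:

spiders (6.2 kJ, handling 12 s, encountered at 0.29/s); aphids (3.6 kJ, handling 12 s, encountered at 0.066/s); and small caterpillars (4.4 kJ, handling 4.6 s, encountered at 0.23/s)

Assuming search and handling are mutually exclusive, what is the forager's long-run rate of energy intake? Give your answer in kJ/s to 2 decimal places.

R = Σλ_iE_i / (1 + Σλ_ih_i)
Numerator: 0.29×6.2 + 0.066×3.6 + 0.23×4.4 = 3.048
Denominator: 1 + 0.29×12 + 0.066×12 + 0.23×4.6 = 6.33
R = 3.048/6.33 = 0.4815 kJ/s

0.48 kJ/s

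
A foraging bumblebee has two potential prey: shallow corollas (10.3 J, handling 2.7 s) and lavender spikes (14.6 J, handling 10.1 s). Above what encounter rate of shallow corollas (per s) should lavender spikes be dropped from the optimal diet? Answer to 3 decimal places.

At the threshold, the rate on shallow corollas alone equals the profitability of lavender spikes: λ·10.3/(1 + λ·2.7) = 14.6/10.1 = 1.446.
Rearranging, λ(10.3 − 1.446×2.7) = 1.446, so λ = 1.446/6.397 = 0.226 per s.

0.226 per s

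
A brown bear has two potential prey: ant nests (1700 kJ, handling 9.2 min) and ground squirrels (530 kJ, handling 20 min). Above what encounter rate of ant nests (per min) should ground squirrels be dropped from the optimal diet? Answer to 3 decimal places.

0.018 per min

Drop ground squirrels once their profitability E₂/h₂ falls below the rate achievable on ant nests alone: E₂/h₂ = λE₁/(1 + λh₁).
Solve for λ: λE₁h₂ = E₂(1 + λh₁) → λ(E₁h₂ − E₂h₁) = E₂ → λ = E₂/(E₁h₂ − E₂h₁).
λ = 530/(1700×20 − 530×9.2) = 530/2.912e+04 = 0.0182 per min.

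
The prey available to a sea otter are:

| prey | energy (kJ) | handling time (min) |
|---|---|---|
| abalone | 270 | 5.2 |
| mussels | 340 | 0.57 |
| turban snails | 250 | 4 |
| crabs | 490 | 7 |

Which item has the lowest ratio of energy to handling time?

abalone

Profitability E/h (kJ/min): abalone = 270/5.2 = 51.9, mussels = 340/0.57 = 596, turban snails = 250/4 = 62.5, crabs = 490/7 = 70.
Ranked: mussels > crabs > turban snails > abalone.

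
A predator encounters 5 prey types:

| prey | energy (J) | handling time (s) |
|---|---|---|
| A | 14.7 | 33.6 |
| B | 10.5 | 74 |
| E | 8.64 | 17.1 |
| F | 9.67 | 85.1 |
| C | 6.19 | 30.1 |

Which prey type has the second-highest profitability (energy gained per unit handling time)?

A

In descending order of E/h:
E: 8.64/17.1 = 0.505 J/s
A: 14.7/33.6 = 0.437 J/s
C: 6.19/30.1 = 0.206 J/s
B: 10.5/74 = 0.142 J/s
F: 9.67/85.1 = 0.114 J/s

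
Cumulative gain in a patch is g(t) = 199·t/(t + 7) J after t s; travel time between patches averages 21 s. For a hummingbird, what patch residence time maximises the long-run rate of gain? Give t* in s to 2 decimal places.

12.12 s

Maximise g(t)/(T+t): set derivative to zero → g'(t)(T+t) = g(t).
g'(t) = 199·7/(t + 7)². Setting 199·7/(t+7)² = 199t/[(t+7)(21+t)] gives 7(21+t) = t(t+7), so t² = 7×21 = 147.
t* = √147 = 12.12 s.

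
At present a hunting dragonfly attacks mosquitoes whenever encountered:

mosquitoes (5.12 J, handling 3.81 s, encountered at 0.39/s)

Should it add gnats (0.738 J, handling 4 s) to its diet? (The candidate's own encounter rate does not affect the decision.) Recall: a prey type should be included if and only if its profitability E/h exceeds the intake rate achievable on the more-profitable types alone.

Current rate: (0.39×5.12)/(1 + 0.39×3.81) = 0.8033 J/s.
Profitability of gnats: 0.738/4 = 0.1845 J/s.
Since 0.1845 < R, time spent handling gnats is better spent searching.

No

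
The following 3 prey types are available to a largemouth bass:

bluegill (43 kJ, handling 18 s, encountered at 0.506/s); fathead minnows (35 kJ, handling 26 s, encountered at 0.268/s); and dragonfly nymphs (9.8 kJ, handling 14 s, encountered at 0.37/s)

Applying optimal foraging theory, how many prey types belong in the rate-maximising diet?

Profitabilities (E/h, kJ/s): bluegill 2.39, fathead minnows 1.35, dragonfly nymphs 0.7. Add prey in this order while the next type's profitability exceeds the intake rate on those already taken.
Rate on top 1: 2.153. fathead minnows: 1.35 < 2.153 → exclude; stop.
Optimal diet: bluegill — 1 of 3 types.

1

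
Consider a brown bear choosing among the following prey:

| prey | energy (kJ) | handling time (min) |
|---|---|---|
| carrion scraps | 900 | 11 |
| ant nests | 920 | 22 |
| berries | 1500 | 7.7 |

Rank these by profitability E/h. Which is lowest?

In descending order of E/h:
berries: 1500/7.7 = 195 kJ/min
carrion scraps: 900/11 = 81.8 kJ/min
ant nests: 920/22 = 41.8 kJ/min

ant nests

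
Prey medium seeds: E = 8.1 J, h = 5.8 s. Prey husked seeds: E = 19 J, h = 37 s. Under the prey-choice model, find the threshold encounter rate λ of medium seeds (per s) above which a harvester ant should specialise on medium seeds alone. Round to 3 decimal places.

0.100 per s

At the threshold, the rate on medium seeds alone equals the profitability of husked seeds: λ·8.1/(1 + λ·5.8) = 19/37 = 0.5135.
Rearranging, λ(8.1 − 0.5135×5.8) = 0.5135, so λ = 0.5135/5.122 = 0.1003 per s.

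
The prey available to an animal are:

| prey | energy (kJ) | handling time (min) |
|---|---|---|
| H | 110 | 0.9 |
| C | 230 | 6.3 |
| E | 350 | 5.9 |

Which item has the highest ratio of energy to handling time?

H

Profitability E/h (kJ/min): H = 110/0.9 = 122, C = 230/6.3 = 36.5, E = 350/5.9 = 59.3.
Ranked: H > E > C.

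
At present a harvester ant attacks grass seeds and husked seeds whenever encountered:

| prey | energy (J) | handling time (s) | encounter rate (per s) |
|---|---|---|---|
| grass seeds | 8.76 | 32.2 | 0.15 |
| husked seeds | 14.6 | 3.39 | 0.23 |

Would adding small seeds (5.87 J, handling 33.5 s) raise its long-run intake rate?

On grass seeds and husked seeds alone, R = ΣλE/(1+Σλh) = 4.672/6.61 = 0.7068 J/s.
Profitability of small seeds: 5.87/33.5 = 0.1752 J/s.
0.1752 < 0.7068, so adding small seeds would lower the average — exclude it.

No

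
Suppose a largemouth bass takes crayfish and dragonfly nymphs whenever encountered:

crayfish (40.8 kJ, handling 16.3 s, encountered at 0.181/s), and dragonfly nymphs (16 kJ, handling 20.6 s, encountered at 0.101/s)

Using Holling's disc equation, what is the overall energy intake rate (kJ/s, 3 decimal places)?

R = (0.181×40.8 + 0.101×16) / (1 + 0.181×16.3 + 0.101×20.6) = 9.001/6.031 = 1.492 kJ/s.

1.492 kJ/s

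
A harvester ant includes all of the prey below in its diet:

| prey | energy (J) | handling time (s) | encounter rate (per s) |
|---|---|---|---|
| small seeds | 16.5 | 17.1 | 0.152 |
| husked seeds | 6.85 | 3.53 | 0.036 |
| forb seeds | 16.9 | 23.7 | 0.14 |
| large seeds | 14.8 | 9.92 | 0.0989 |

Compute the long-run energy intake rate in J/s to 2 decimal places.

R = (0.152×16.5 + 0.036×6.85 + 0.14×16.9 + 0.0989×14.8) / (1 + 0.152×17.1 + 0.036×3.53 + 0.14×23.7 + 0.0989×9.92) = 6.584/8.025 = 0.8204 J/s.

0.82 J/s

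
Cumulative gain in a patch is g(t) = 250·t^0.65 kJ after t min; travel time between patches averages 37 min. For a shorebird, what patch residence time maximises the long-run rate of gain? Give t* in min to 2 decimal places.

68.71 min

Optimal t* satisfies g'(t*) = g(t*)/(T + t*).
g'(t) = 0.65·250·t^-0.35. Setting 0.65·250·t^-0.35 = 250·t^0.65/(37+t) gives 0.65(37+t) = t, so 0.35·t = 0.65×37.
t* = 0.65×37/0.35 = 68.71 min.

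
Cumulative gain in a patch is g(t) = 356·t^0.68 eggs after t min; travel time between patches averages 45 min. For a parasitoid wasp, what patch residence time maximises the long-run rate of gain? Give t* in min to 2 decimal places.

95.63 min

Optimal t* satisfies g'(t*) = g(t*)/(T + t*).
g'(t) = 0.68·356·t^-0.32. Setting 0.68·356·t^-0.32 = 356·t^0.68/(45+t) gives 0.68(45+t) = t, so 0.32·t = 0.68×45.
t* = 0.68×45/0.32 = 95.63 min.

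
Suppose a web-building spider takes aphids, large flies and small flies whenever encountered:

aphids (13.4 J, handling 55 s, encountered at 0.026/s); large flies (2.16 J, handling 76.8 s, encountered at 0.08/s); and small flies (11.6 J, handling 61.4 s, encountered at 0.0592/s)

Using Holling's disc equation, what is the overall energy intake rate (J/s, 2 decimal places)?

Energy encountered per unit search time: 0.026×13.4 + 0.08×2.16 + 0.0592×11.6 = 1.208 J/s.
Handling time per unit search time: 0.026×55 + 0.08×76.8 + 0.0592×61.4 = 11.21.
Rate = 1.208/(1 + 11.21) = 0.09894 J/s.

0.10 J/s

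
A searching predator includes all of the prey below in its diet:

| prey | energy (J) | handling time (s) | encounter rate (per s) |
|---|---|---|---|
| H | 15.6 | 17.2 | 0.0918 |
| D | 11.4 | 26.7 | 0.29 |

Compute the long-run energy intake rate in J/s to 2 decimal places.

Energy encountered per unit search time: 0.0918×15.6 + 0.29×11.4 = 4.738 J/s.
Handling time per unit search time: 0.0918×17.2 + 0.29×26.7 = 9.322.
Rate = 4.738/(1 + 9.322) = 0.459 J/s.

0.46 J/s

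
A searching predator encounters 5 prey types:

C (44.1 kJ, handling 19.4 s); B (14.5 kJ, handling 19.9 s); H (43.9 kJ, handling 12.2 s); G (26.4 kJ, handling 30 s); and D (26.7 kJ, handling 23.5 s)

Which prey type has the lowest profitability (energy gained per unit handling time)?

B

In descending order of E/h:
H: 43.9/12.2 = 3.6 kJ/s
C: 44.1/19.4 = 2.27 kJ/s
D: 26.7/23.5 = 1.14 kJ/s
G: 26.4/30 = 0.88 kJ/s
B: 14.5/19.9 = 0.729 kJ/s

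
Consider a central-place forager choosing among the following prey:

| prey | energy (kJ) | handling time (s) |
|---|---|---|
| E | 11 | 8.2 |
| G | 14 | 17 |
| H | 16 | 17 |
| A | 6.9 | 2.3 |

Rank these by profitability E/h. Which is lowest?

In descending order of E/h:
A: 6.9/2.3 = 3 kJ/s
E: 11/8.2 = 1.34 kJ/s
H: 16/17 = 0.941 kJ/s
G: 14/17 = 0.824 kJ/s

G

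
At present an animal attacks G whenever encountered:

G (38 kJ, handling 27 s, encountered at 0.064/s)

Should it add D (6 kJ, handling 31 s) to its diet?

Current rate: (0.064×38)/(1 + 0.064×27) = 0.8915 kJ/s.
Profitability of D: 6/31 = 0.1935 kJ/s.
Since 0.1935 < R, time spent handling D is better spent searching.

No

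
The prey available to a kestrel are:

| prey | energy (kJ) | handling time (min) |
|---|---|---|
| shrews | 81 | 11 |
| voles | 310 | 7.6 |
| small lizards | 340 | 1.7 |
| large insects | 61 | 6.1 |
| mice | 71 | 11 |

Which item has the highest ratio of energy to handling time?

small lizards

Profitability E/h (kJ/min): shrews = 81/11 = 7.36, voles = 310/7.6 = 40.8, small lizards = 340/1.7 = 200, large insects = 61/6.1 = 10, mice = 71/11 = 6.45.
Ranked: small lizards > voles > large insects > shrews > mice.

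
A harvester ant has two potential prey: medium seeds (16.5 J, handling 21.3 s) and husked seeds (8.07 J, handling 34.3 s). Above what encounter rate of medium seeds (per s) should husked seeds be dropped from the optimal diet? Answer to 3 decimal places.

0.020 per s

At the threshold, the rate on medium seeds alone equals the profitability of husked seeds: λ·16.5/(1 + λ·21.3) = 8.07/34.3 = 0.2353.
Rearranging, λ(16.5 − 0.2353×21.3) = 0.2353, so λ = 0.2353/11.49 = 0.02048 per s.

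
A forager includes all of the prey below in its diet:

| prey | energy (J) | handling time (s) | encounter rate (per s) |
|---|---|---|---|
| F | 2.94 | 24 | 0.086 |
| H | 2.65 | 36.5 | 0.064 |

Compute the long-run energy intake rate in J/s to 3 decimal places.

Energy encountered per unit search time: 0.086×2.94 + 0.064×2.65 = 0.4224 J/s.
Handling time per unit search time: 0.086×24 + 0.064×36.5 = 4.4.
Rate = 0.4224/(1 + 4.4) = 0.07823 J/s.

0.078 J/s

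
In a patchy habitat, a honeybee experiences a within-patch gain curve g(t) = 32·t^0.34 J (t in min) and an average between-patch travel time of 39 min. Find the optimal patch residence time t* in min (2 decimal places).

20.09 min

Maximise g(t)/(T+t): set derivative to zero → g'(t)(T+t) = g(t).
g'(t) = 0.34·32·t^-0.66. Setting 0.34·32·t^-0.66 = 32·t^0.34/(39+t) gives 0.34(39+t) = t, so 0.66·t = 0.34×39.
t* = 0.34×39/0.66 = 20.09 min.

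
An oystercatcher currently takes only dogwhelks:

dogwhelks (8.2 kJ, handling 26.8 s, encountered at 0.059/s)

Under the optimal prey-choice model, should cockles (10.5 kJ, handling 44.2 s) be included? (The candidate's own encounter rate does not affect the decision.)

Yes

Current rate: (0.059×8.2)/(1 + 0.059×26.8) = 0.1874 kJ/s.
cockles: E/h = 10.5/44.2 = 0.2376 kJ/s.
Since 0.2376 > R, including cockles increases the long-run rate.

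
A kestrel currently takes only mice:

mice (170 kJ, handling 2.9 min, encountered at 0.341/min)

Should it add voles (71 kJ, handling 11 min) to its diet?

On mice alone, R = ΣλE/(1+Σλh) = 57.97/1.989 = 29.15 kJ/min.
Profitability of voles: 71/11 = 6.455 kJ/min.
6.455 < 29.15, so adding voles would lower the average — exclude it.

No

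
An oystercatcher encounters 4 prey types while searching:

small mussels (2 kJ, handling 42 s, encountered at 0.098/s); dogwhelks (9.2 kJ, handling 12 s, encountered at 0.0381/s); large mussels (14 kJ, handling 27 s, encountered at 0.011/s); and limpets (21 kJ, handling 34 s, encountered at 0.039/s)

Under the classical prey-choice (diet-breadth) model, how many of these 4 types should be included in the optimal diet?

Rank by E/h (kJ/s): dogwhelks 0.767, limpets 0.618, large mussels 0.519, small mussels 0.0476. Include each in turn until the next type's E/h falls below the running intake rate.
Rate on top 1: 0.2405. limpets: 0.618 > 0.2405 → include.
Rate on top 2: 0.4202. large mussels: 0.519 > 0.4202 → include.
Rate on top 3: 0.4297. small mussels: 0.0476 < 0.4297 → exclude; stop.
Optimal diet: dogwhelks, limpets, large mussels — 3 of 4 types.

3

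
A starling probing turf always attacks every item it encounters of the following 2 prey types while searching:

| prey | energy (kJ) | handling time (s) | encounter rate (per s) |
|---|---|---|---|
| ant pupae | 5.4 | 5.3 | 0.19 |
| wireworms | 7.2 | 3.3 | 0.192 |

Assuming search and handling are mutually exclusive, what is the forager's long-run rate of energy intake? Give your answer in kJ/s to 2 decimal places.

0.91 kJ/s

R = Σλ_iE_i / (1 + Σλ_ih_i)
Numerator: 0.19×5.4 + 0.192×7.2 = 2.408
Denominator: 1 + 0.19×5.3 + 0.192×3.3 = 2.641
R = 2.408/2.641 = 0.9121 kJ/s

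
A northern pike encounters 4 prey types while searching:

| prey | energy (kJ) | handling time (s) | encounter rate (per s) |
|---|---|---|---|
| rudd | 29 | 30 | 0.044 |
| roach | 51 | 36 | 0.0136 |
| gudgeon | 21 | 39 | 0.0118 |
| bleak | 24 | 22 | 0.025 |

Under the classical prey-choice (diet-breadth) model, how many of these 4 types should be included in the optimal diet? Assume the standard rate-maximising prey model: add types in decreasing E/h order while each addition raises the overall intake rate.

3

Rank by E/h (kJ/s): roach 1.42, bleak 1.09, rudd 0.967, gudgeon 0.538. Include each in turn until the next type's E/h falls below the running intake rate.
Rate on top 1: 0.4656. bleak: 1.09 > 0.4656 → include.
Rate on top 2: 0.6342. rudd: 0.967 > 0.6342 → include.
Rate on top 3: 0.7649. gudgeon: 0.538 < 0.7649 → exclude; stop.
Optimal diet: roach, bleak, rudd — 3 of 4 types.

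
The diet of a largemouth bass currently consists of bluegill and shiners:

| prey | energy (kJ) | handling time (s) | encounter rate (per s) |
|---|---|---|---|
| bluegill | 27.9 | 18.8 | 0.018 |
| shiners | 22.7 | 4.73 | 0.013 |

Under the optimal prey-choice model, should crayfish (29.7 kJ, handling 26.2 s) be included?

Yes

Current rate: (0.018×27.9 + 0.013×22.7)/(1 + 0.018×18.8 + 0.013×4.73) = 0.5695 kJ/s.
Profitability of crayfish: 29.7/26.2 = 1.134 kJ/s.
1.134 > 0.5695, so adding crayfish raises the average — include it.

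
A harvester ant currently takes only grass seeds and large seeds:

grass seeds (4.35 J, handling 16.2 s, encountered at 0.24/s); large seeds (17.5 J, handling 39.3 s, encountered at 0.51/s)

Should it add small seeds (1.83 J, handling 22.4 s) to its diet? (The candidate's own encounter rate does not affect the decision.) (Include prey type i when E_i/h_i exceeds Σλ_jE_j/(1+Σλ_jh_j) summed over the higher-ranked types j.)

No

Intake rate on the current diet: R = (0.24×4.35 + 0.51×17.5) / (1 + 0.24×16.2 + 0.51×39.3) = 9.969/24.93 = 0.3999 J/s.
Profitability of small seeds: 1.83/22.4 = 0.0817 J/s.
Since 0.0817 < R, time spent handling small seeds is better spent searching.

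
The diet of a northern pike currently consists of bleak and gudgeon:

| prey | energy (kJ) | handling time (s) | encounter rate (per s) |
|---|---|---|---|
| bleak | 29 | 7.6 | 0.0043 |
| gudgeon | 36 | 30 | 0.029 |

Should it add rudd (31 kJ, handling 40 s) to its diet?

Yes

On bleak and gudgeon alone, R = ΣλE/(1+Σλh) = 1.169/1.903 = 0.6142 kJ/s.
rudd: E/h = 31/40 = 0.775 kJ/s.
Since 0.775 > R, including rudd increases the long-run rate.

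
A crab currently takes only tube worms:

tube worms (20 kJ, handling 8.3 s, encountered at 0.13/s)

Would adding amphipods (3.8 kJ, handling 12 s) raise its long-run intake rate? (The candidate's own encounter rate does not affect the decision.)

On tube worms alone, R = ΣλE/(1+Σλh) = 2.6/2.079 = 1.251 kJ/s.
amphipods: E/h = 3.8/12 = 0.3167 kJ/s.
0.3167 < 1.251, so adding amphipods would lower the average — exclude it.

No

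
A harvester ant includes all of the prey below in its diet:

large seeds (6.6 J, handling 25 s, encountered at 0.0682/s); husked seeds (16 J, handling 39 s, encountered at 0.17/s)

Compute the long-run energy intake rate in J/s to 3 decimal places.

0.340 J/s

Energy encountered per unit search time: 0.0682×6.6 + 0.17×16 = 3.17 J/s.
Handling time per unit search time: 0.0682×25 + 0.17×39 = 8.335.
Rate = 3.17/(1 + 8.335) = 0.3396 J/s.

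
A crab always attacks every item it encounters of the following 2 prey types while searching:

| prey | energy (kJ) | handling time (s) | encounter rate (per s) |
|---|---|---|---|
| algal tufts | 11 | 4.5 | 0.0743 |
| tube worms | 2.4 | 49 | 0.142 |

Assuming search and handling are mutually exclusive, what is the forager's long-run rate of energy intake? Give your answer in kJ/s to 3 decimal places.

Energy encountered per unit search time: 0.0743×11 + 0.142×2.4 = 1.158 kJ/s.
Handling time per unit search time: 0.0743×4.5 + 0.142×49 = 7.292.
Rate = 1.158/(1 + 7.292) = 0.1397 kJ/s.

0.140 kJ/s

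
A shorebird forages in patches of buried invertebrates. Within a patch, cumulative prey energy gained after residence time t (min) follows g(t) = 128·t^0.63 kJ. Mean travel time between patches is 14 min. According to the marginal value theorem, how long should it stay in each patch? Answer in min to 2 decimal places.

By the marginal value theorem, leave when the instantaneous gain rate g'(t) equals the habitat-wide average g(t)/(T + t).
g'(t) = 0.63·128·t^-0.37. Setting 0.63·128·t^-0.37 = 128·t^0.63/(14+t) gives 0.63(14+t) = t, so 0.37·t = 0.63×14.
t* = 0.63×14/0.37 = 23.84 min.

23.84 min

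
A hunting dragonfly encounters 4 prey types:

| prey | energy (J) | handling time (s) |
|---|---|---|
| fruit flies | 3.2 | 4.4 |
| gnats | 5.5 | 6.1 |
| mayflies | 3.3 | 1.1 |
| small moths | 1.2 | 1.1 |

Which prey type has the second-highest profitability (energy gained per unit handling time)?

small moths

In descending order of E/h:
mayflies: 3.3/1.1 = 3 J/s
small moths: 1.2/1.1 = 1.09 J/s
gnats: 5.5/6.1 = 0.902 J/s
fruit flies: 3.2/4.4 = 0.727 J/s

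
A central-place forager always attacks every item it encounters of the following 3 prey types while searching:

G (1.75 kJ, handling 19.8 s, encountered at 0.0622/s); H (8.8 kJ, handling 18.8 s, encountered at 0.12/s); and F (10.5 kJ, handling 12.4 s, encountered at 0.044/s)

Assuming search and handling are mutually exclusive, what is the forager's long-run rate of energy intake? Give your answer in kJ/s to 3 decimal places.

R = Σλ_iE_i / (1 + Σλ_ih_i)
Numerator: 0.0622×1.75 + 0.12×8.8 + 0.044×10.5 = 1.627
Denominator: 1 + 0.0622×19.8 + 0.12×18.8 + 0.044×12.4 = 5.033
R = 1.627/5.033 = 0.3232 kJ/s

0.323 kJ/s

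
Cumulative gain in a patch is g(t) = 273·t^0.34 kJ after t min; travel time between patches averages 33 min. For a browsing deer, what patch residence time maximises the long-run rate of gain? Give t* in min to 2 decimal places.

Optimal t* satisfies g'(t*) = g(t*)/(T + t*).
g'(t) = 0.34·273·t^-0.66. Setting 0.34·273·t^-0.66 = 273·t^0.34/(33+t) gives 0.34(33+t) = t, so 0.66·t = 0.34×33.
t* = 0.34×33/0.66 = 17 min.

17.00 min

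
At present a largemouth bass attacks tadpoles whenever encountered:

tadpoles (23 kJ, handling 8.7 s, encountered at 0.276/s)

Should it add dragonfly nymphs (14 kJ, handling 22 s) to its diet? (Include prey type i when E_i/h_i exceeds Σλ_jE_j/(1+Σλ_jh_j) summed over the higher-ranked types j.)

Current rate: (0.276×23)/(1 + 0.276×8.7) = 1.866 kJ/s.
dragonfly nymphs: E/h = 14/22 = 0.6364 kJ/s.
0.6364 < 1.866, so adding dragonfly nymphs would lower the average — exclude it.

No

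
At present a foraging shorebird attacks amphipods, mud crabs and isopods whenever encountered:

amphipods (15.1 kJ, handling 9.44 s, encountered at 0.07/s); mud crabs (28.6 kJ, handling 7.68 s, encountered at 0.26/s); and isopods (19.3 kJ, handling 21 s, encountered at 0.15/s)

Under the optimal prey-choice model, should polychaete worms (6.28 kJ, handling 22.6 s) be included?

No

Current rate: (0.07×15.1 + 0.26×28.6 + 0.15×19.3)/(1 + 0.07×9.44 + 0.26×7.68 + 0.15×21) = 1.673 kJ/s.
polychaete worms: E/h = 6.28/22.6 = 0.2779 kJ/s.
0.2779 < 1.673, so adding polychaete worms would lower the average — exclude it.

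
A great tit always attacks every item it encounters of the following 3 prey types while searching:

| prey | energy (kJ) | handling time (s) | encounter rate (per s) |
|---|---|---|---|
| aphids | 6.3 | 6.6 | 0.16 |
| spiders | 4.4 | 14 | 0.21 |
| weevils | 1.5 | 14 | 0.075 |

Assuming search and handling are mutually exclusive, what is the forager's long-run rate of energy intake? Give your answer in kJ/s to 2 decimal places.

0.34 kJ/s

Energy encountered per unit search time: 0.16×6.3 + 0.21×4.4 + 0.075×1.5 = 2.045 kJ/s.
Handling time per unit search time: 0.16×6.6 + 0.21×14 + 0.075×14 = 5.046.
Rate = 2.045/(1 + 5.046) = 0.3382 kJ/s.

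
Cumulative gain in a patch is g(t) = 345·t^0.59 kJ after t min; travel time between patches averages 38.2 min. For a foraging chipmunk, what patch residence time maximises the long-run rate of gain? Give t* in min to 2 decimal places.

Maximise g(t)/(T+t): set derivative to zero → g'(t)(T+t) = g(t).
g'(t) = 0.59·345·t^-0.41. Setting 0.59·345·t^-0.41 = 345·t^0.59/(38.2+t) gives 0.59(38.2+t) = t, so 0.41·t = 0.59×38.2.
t* = 0.59×38.2/0.41 = 54.97 min.

54.97 min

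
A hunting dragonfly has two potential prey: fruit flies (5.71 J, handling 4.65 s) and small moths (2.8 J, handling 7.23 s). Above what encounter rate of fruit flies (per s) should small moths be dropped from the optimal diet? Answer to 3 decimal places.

0.099 per s

At the threshold, the rate on fruit flies alone equals the profitability of small moths: λ·5.71/(1 + λ·4.65) = 2.8/7.23 = 0.3873.
Rearranging, λ(5.71 − 0.3873×4.65) = 0.3873, so λ = 0.3873/3.909 = 0.09907 per s.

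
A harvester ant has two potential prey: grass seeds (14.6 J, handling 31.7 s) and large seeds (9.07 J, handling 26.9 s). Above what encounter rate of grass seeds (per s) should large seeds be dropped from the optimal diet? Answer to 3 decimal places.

0.086 per s

The zero-one rule: include large seeds iff E₂/h₂ > λE₁/(1+λh₁). Equality gives the switch point.
λE₁h₂ = E₂ + λE₂h₁ ⇒ λ = E₂/(E₁h₂ − E₂h₁) = 9.07/(392.7 − 287.5) = 0.0862 per s.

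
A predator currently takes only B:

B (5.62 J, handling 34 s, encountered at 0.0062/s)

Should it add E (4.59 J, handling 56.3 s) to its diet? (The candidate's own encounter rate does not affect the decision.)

Intake rate on the current diet: R = (0.0062×5.62) / (1 + 0.0062×34) = 0.03484/1.211 = 0.02878 J/s.
Profitability of E: 4.59/56.3 = 0.08153 J/s.
0.08153 > 0.02878, so adding E raises the average — include it.

Yes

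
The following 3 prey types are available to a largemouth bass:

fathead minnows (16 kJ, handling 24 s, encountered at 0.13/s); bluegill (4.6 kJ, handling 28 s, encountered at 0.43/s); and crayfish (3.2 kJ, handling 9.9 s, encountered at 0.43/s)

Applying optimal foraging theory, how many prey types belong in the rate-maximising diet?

E/h in descending order: fathead minnows 0.667, crayfish 0.323, bluegill 0.164 kJ/s. The optimal diet is the largest prefix of this list for which every included type satisfies E_i/h_i > R on the types above it.
Rate on top 1: 0.5049. crayfish: 0.323 < 0.5049 → exclude; stop.
Optimal diet: fathead minnows — 1 of 3 types.

1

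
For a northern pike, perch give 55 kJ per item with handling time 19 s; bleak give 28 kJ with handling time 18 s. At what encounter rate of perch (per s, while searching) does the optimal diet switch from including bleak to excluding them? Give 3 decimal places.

At the threshold, the rate on perch alone equals the profitability of bleak: λ·55/(1 + λ·19) = 28/18 = 1.556.
Rearranging, λ(55 − 1.556×19) = 1.556, so λ = 1.556/25.44 = 0.06114 per s.

0.061 per s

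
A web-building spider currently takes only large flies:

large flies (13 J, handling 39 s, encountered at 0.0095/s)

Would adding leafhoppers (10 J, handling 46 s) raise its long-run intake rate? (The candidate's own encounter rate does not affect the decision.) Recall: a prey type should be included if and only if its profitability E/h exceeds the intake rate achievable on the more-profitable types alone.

Current rate: (0.0095×13)/(1 + 0.0095×39) = 0.09011 J/s.
Profitability of leafhoppers: 10/46 = 0.2174 J/s.
Since 0.2174 > R, including leafhoppers increases the long-run rate.

Yes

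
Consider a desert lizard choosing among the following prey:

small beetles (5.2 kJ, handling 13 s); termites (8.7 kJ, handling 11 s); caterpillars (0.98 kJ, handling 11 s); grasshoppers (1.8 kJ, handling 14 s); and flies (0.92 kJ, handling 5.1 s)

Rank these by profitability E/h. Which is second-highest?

small beetles

In descending order of E/h:
termites: 8.7/11 = 0.791 kJ/s
small beetles: 5.2/13 = 0.4 kJ/s
flies: 0.92/5.1 = 0.18 kJ/s
grasshoppers: 1.8/14 = 0.129 kJ/s
caterpillars: 0.98/11 = 0.0891 kJ/s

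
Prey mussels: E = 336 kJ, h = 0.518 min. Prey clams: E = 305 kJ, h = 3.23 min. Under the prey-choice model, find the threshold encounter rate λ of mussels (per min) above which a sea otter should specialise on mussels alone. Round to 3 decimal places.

At the threshold, the rate on mussels alone equals the profitability of clams: λ·336/(1 + λ·0.518) = 305/3.23 = 94.43.
Rearranging, λ(336 − 94.43×0.518) = 94.43, so λ = 94.43/287.1 = 0.3289 per min.

0.329 per min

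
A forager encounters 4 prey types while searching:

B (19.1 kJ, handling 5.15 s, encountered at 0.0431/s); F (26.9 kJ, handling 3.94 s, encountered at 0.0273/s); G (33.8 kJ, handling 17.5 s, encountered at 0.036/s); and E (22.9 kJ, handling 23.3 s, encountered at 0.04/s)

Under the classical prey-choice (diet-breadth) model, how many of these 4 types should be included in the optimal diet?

E/h in descending order: F 6.83, B 3.71, G 1.93, E 0.983 kJ/s. The optimal diet is the largest prefix of this list for which every included type satisfies E_i/h_i > R on the types above it.
Rate on top 1: 0.6631. B: 3.71 > 0.6631 → include.
Rate on top 2: 1.172. G: 1.93 > 1.172 → include.
Rate on top 3: 1.416. E: 0.983 < 1.416 → exclude; stop.
Optimal diet: F, B, G — 3 of 4 types.

3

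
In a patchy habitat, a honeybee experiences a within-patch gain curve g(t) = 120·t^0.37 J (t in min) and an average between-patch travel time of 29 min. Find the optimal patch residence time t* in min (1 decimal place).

17.0 min

Optimal t* satisfies g'(t*) = g(t*)/(T + t*).
g'(t) = 0.37·120·t^-0.63. Setting 0.37·120·t^-0.63 = 120·t^0.37/(29+t) gives 0.37(29+t) = t, so 0.63·t = 0.37×29.
t* = 0.37×29/0.63 = 17.03 min.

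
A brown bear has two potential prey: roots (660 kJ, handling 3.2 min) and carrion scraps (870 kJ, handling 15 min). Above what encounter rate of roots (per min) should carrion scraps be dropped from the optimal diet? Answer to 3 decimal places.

The zero-one rule: include carrion scraps iff E₂/h₂ > λE₁/(1+λh₁). Equality gives the switch point.
λE₁h₂ = E₂ + λE₂h₁ ⇒ λ = E₂/(E₁h₂ − E₂h₁) = 870/(9900 − 2784) = 0.1223 per min.

0.122 per min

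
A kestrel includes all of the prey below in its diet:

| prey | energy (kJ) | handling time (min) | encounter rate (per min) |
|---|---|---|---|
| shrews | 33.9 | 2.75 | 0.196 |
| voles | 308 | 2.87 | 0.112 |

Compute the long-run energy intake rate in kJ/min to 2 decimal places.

22.11 kJ/min

R = (0.196×33.9 + 0.112×308) / (1 + 0.196×2.75 + 0.112×2.87) = 41.14/1.86 = 22.11 kJ/min.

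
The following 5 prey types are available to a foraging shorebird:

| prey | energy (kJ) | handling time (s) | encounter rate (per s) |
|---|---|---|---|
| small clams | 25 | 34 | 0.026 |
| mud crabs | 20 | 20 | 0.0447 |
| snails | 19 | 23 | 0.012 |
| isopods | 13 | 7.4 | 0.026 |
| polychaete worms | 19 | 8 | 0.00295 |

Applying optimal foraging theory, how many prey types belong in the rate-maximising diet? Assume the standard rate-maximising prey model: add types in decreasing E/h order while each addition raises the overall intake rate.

5

Profitabilities (E/h, kJ/s): polychaete worms 2.38, isopods 1.76, mud crabs 1, snails 0.826, small clams 0.735. Add prey in this order while the next type's profitability exceeds the intake rate on those already taken.
Rate on top 1: 0.05476. isopods: 1.76 > 0.05476 → include.
Rate on top 2: 0.3241. mud crabs: 1 > 0.3241 → include.
Rate on top 3: 0.6105. snails: 0.826 > 0.6105 → include.
Rate on top 4: 0.6354. small clams: 0.735 > 0.6354 → include.
Optimal diet: polychaete worms, isopods, mud crabs, snails, small clams — 5 of 5 types.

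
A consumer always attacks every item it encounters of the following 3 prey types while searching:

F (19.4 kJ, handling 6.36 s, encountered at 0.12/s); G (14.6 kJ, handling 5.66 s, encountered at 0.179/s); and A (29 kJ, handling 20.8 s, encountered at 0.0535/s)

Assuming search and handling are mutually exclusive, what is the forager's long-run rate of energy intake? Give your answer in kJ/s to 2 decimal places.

Energy encountered per unit search time: 0.12×19.4 + 0.179×14.6 + 0.0535×29 = 6.493 kJ/s.
Handling time per unit search time: 0.12×6.36 + 0.179×5.66 + 0.0535×20.8 = 2.889.
Rate = 6.493/(1 + 2.889) = 1.669 kJ/s.

1.67 kJ/s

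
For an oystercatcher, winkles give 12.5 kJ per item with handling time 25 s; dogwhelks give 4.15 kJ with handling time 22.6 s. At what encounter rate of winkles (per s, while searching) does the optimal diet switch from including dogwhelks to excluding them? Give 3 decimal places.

At the threshold, the rate on winkles alone equals the profitability of dogwhelks: λ·12.5/(1 + λ·25) = 4.15/22.6 = 0.1836.
Rearranging, λ(12.5 − 0.1836×25) = 0.1836, so λ = 0.1836/7.909 = 0.02322 per s.

0.023 per s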